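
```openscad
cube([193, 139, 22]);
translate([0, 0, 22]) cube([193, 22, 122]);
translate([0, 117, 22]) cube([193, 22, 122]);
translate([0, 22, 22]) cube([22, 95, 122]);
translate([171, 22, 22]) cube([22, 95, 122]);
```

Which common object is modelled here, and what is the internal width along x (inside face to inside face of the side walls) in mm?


An open box. The internal width is 149 mm.

A 193×139 base slab with four walls standing on it — an open box. The base is 193 mm wide and the walls are 22 mm thick, so the internal width is 193 − 2 × 22 = 149 mm.


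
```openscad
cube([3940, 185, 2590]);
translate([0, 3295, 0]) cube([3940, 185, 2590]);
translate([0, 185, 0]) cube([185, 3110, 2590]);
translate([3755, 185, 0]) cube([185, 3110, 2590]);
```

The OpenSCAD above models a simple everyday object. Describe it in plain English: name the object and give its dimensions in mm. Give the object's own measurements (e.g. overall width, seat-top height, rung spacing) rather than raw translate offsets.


The wall frame of a small rectangular building: four walls, each 2590 mm tall and 185 mm thick, enclosing a footprint 3940 mm (x) by 3480 mm (y) outside-to-outside, with no floor or roof. The front and back walls (the −y and +y sides) span the full width; the two side walls fit between them.


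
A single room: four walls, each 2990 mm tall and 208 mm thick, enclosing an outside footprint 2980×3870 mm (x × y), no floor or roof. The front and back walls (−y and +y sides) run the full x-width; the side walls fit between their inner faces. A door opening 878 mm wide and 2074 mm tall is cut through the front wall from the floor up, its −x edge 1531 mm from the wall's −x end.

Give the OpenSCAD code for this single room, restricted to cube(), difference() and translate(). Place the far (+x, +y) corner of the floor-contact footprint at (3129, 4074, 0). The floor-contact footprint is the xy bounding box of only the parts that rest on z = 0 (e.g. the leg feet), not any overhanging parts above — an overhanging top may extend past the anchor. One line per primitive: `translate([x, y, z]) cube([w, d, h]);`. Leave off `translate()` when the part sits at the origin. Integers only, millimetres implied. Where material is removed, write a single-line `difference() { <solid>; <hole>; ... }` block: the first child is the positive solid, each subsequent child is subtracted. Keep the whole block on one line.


difference() { translate([149, 204, 0]) cube([2980, 208, 2990]); translate([1680, 204, 0]) cube([878, 208, 2074]); }
translate([149, 3866, 0]) cube([2980, 208, 2990]);
translate([149, 412, 0]) cube([208, 3454, 2990]);
translate([2921, 412, 0]) cube([208, 3454, 2990]);


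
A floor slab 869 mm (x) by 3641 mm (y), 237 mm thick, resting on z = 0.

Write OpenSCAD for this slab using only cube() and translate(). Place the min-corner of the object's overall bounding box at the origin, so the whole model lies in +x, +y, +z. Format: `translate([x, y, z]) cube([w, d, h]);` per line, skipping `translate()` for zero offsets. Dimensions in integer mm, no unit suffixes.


cube([869, 3641, 237]);


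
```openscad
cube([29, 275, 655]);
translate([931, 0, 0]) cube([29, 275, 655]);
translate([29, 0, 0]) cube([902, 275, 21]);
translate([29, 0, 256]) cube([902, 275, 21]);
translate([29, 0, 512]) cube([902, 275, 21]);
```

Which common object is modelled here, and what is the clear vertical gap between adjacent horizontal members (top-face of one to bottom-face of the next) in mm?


A bookshelf. The clear shelf gap is 235 mm.

Two tall side panels with 3 horizontal boards between them — a bookshelf. The first two shelf undersides are at z = 0 and z = 256; with shelf thickness 21, the clear gap is 256 − 0 − 21 = 235 mm.


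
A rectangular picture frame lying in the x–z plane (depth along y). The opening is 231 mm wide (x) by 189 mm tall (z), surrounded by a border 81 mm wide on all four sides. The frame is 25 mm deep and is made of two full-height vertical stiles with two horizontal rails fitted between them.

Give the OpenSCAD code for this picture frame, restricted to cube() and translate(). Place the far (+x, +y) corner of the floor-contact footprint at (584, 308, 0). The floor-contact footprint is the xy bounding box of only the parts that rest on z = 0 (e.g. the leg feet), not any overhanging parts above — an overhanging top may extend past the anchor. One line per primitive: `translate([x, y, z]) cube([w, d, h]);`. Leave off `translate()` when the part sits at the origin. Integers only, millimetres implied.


translate([191, 283, 0]) cube([81, 25, 351]);
translate([503, 283, 0]) cube([81, 25, 351]);
translate([272, 283, 0]) cube([231, 25, 81]);
translate([272, 283, 270]) cube([231, 25, 81]);


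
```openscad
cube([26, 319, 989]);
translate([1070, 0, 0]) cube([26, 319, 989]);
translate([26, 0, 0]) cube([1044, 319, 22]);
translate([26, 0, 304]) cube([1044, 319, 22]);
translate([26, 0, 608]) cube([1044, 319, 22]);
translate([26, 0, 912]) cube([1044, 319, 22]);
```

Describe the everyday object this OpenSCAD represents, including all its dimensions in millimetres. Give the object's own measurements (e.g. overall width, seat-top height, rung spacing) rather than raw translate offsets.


An open bookshelf. Two side panels, each 26 mm thick, 319 mm deep and 989 mm tall, stand 1096 mm apart (outside-to-outside). Between them sit 4 shelves, each 22 mm thick and 319 mm deep, spanning the full gap between the sides. The bottom shelf rests on the floor (its underside at z = 0) and the clear gap between one shelf's top and the next shelf's underside is 282 mm.


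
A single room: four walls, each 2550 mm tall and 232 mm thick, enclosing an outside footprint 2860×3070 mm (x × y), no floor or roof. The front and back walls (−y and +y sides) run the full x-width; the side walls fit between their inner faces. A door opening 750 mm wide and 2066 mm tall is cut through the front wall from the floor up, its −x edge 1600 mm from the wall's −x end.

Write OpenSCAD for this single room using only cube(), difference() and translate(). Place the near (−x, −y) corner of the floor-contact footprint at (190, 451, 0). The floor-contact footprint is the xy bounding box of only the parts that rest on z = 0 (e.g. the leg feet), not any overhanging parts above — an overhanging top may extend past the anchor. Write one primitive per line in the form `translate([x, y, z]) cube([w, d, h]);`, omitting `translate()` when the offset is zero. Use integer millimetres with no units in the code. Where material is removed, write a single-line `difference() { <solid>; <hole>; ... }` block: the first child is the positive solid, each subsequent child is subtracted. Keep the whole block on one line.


difference() { translate([190, 451, 0]) cube([2860, 232, 2550]); translate([1790, 451, 0]) cube([750, 232, 2066]); }
translate([190, 3289, 0]) cube([2860, 232, 2550]);
translate([190, 683, 0]) cube([232, 2606, 2550]);
translate([2818, 683, 0]) cube([232, 2606, 2550]);


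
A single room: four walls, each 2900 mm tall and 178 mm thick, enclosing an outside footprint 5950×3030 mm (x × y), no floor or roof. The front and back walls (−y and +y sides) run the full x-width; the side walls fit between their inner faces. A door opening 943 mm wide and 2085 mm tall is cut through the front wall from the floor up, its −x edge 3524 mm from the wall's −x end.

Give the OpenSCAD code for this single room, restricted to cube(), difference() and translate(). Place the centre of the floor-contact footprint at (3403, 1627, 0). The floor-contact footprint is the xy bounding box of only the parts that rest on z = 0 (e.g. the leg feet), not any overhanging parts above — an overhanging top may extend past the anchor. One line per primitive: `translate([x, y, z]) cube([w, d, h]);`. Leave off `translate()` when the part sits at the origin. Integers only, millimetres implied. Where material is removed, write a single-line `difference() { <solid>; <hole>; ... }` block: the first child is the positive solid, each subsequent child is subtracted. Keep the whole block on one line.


difference() { translate([428, 112, 0]) cube([5950, 178, 2900]); translate([3952, 112, 0]) cube([943, 178, 2085]); }
translate([428, 2964, 0]) cube([5950, 178, 2900]);
translate([428, 290, 0]) cube([178, 2674, 2900]);
translate([6200, 290, 0]) cube([178, 2674, 2900]);


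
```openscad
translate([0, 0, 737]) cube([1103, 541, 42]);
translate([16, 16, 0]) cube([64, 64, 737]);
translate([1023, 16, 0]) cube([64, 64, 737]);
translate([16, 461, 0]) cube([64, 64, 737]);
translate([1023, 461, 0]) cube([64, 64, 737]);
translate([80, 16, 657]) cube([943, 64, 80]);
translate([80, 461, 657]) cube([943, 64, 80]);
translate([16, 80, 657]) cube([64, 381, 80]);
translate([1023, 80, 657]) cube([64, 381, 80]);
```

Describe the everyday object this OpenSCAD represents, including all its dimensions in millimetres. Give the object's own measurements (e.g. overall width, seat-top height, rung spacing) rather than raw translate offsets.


A rectangular dining table. The top is 1103×541×42 mm with its upper surface at z = 779 mm. It stands on four 64×64 mm square legs, each inset 16 mm from the nearest pair of top edges, running from the floor to the underside of the top. Four apron rails, 64 mm thick and 80 mm tall, run between adjacent legs with their top edges flush with the underside of the top and their outer faces flush with the legs' outer faces.


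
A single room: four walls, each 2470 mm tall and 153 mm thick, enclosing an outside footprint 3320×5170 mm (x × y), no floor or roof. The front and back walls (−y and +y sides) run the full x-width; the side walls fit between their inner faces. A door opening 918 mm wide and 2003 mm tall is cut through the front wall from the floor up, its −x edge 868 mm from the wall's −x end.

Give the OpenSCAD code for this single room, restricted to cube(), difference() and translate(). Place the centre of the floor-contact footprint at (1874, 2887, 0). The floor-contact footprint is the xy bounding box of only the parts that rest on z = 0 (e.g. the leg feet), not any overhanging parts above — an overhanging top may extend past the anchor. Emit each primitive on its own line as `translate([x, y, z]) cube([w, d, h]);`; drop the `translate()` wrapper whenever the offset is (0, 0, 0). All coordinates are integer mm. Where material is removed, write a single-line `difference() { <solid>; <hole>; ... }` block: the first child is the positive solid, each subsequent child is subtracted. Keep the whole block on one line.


difference() { translate([214, 302, 0]) cube([3320, 153, 2470]); translate([1082, 302, 0]) cube([918, 153, 2003]); }
translate([214, 5319, 0]) cube([3320, 153, 2470]);
translate([214, 455, 0]) cube([153, 4864, 2470]);
translate([3381, 455, 0]) cube([153, 4864, 2470]);


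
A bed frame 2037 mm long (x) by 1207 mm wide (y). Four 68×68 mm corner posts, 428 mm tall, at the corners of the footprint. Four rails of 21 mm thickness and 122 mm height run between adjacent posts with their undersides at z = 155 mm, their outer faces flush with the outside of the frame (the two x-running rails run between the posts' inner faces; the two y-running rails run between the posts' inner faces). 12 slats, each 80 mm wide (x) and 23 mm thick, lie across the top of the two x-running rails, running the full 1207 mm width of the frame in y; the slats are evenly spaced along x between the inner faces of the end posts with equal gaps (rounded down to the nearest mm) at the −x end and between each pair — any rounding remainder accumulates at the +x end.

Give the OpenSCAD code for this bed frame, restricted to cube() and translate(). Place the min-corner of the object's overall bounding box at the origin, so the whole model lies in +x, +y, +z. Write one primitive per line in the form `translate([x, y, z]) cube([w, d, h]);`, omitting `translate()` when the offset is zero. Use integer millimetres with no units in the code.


cube([68, 68, 428]);
translate([0, 1139, 0]) cube([68, 68, 428]);
translate([1969, 0, 0]) cube([68, 68, 428]);
translate([1969, 1139, 0]) cube([68, 68, 428]);
translate([68, 0, 155]) cube([1901, 21, 122]);
translate([68, 1186, 155]) cube([1901, 21, 122]);
translate([0, 68, 155]) cube([21, 1071, 122]);
translate([2016, 68, 155]) cube([21, 1071, 122]);
translate([140, 0, 277]) cube([80, 1207, 23]);
translate([292, 0, 277]) cube([80, 1207, 23]);
translate([444, 0, 277]) cube([80, 1207, 23]);
translate([596, 0, 277]) cube([80, 1207, 23]);
translate([748, 0, 277]) cube([80, 1207, 23]);
translate([900, 0, 277]) cube([80, 1207, 23]);
translate([1052, 0, 277]) cube([80, 1207, 23]);
translate([1204, 0, 277]) cube([80, 1207, 23]);
translate([1356, 0, 277]) cube([80, 1207, 23]);
translate([1508, 0, 277]) cube([80, 1207, 23]);
translate([1660, 0, 277]) cube([80, 1207, 23]);
translate([1812, 0, 277]) cube([80, 1207, 23]);


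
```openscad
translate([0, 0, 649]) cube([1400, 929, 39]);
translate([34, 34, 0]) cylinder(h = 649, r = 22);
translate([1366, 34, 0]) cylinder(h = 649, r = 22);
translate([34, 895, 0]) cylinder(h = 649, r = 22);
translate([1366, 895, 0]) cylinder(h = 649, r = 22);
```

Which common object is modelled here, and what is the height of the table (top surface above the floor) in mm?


A table. The table height is 688 mm.

A 1400×929×39 slab sits at z = 649 on four Ø44 mm round legs — a table. The top surface is at 649 + 39 = 688 mm.


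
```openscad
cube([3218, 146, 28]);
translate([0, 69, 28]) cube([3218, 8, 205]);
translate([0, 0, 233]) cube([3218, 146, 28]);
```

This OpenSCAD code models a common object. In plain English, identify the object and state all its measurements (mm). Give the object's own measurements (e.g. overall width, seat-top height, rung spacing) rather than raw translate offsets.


An I-beam lying along x, 3218 mm long. Overall section height 261 mm. Two flanges 146 mm wide (y) and 28 mm thick, one on the floor and one at the top; a web 8 mm thick runs between them, centred on the flange width.


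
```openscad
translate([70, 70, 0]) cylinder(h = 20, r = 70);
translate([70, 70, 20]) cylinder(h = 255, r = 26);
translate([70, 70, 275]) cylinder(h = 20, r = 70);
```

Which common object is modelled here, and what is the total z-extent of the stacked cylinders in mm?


A spool. The overall height is 295 mm.

Three coaxial cylinders, large–small–large — a spool. Two 20 mm flanges and a 255 mm core give 20 + 255 + 20 = 295 mm.


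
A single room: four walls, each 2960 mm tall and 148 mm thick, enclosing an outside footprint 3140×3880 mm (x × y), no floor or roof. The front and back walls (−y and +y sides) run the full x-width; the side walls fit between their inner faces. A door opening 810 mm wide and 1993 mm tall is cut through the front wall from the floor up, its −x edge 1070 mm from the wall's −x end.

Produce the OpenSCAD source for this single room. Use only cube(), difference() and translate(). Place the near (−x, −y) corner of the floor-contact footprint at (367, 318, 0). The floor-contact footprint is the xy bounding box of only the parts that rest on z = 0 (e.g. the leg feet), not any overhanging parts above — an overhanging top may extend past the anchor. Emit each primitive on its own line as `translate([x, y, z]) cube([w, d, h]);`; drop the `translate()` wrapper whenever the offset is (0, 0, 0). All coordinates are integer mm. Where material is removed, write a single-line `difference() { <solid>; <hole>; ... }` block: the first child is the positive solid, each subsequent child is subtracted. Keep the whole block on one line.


difference() { translate([367, 318, 0]) cube([3140, 148, 2960]); translate([1437, 318, 0]) cube([810, 148, 1993]); }
translate([367, 4050, 0]) cube([3140, 148, 2960]);
translate([367, 466, 0]) cube([148, 3584, 2960]);
translate([3359, 466, 0]) cube([148, 3584, 2960]);


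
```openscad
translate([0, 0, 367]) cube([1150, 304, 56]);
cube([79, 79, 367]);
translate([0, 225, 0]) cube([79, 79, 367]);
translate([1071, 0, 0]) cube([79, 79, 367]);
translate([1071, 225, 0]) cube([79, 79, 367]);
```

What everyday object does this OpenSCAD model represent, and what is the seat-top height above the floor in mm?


A bench. The seat-top height is 423 mm.

A long slab on four corner posts — a bench. The slab sits at z = 367 with thickness 56, so the top is 367 + 56 = 423 mm.


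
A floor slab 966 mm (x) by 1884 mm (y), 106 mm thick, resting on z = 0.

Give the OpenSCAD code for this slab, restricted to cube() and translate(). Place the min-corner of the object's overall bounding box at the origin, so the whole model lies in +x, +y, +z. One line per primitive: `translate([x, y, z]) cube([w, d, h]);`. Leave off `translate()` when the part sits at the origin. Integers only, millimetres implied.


cube([966, 1884, 106]);


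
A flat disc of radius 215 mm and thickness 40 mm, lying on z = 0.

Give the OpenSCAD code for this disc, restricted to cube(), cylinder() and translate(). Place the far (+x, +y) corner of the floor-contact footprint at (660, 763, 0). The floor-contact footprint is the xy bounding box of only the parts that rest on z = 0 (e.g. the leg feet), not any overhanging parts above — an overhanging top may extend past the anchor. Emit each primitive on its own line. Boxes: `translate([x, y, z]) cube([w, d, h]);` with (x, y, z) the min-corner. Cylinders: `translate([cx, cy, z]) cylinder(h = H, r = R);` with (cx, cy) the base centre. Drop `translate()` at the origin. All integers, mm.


translate([445, 548, 0]) cylinder(h = 40, r = 215);


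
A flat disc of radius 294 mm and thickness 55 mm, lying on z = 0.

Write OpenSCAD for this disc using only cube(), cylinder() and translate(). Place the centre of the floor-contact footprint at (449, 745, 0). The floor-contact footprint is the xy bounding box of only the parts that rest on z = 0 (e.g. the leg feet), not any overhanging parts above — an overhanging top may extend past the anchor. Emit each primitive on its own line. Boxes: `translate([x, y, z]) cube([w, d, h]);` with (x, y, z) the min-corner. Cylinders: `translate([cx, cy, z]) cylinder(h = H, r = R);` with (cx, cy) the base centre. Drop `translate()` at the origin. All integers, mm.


translate([449, 745, 0]) cylinder(h = 55, r = 294);


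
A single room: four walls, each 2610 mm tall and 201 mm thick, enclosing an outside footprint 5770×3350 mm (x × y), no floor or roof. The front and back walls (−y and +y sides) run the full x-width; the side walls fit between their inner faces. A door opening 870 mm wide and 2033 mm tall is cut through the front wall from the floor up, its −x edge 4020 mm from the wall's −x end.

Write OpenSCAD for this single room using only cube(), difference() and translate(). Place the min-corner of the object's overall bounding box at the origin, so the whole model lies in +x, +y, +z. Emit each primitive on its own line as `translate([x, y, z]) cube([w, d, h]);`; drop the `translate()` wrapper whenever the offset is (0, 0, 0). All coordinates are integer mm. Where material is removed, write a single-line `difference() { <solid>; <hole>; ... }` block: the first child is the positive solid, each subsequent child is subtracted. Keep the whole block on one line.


difference() { cube([5770, 201, 2610]); translate([4020, 0, 0]) cube([870, 201, 2033]); }
translate([0, 3149, 0]) cube([5770, 201, 2610]);
translate([0, 201, 0]) cube([201, 2948, 2610]);
translate([5569, 201, 0]) cube([201, 2948, 2610]);


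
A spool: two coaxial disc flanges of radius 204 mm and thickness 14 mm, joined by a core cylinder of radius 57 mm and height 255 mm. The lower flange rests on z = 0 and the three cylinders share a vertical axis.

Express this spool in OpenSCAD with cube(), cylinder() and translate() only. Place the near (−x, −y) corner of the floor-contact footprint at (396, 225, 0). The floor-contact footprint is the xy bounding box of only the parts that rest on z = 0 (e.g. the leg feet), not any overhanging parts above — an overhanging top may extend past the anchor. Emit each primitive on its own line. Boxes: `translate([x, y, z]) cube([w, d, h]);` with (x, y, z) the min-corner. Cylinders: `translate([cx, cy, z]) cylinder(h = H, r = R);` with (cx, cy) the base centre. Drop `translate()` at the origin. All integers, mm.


translate([600, 429, 0]) cylinder(h = 14, r = 204);
translate([600, 429, 14]) cylinder(h = 255, r = 57);
translate([600, 429, 269]) cylinder(h = 14, r = 204);


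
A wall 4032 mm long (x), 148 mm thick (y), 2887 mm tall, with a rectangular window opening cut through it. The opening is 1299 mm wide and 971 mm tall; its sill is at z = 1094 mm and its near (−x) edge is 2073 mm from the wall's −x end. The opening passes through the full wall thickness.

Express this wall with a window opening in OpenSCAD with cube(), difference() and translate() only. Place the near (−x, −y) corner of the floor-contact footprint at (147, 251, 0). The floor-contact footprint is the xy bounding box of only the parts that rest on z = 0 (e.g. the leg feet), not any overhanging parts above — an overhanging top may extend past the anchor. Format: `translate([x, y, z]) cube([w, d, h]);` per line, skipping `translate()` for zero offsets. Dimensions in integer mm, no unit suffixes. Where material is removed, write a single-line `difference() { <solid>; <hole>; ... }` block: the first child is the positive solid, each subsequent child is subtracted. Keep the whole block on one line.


difference() { translate([147, 251, 0]) cube([4032, 148, 2887]); translate([2220, 251, 1094]) cube([1299, 148, 971]); }


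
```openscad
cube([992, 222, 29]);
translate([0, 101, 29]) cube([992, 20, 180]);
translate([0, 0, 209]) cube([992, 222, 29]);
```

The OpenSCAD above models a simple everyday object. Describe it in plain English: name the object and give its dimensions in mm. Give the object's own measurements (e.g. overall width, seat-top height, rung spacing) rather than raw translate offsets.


An I-beam lying along x, 992 mm long. Overall section height 238 mm. Two flanges 222 mm wide (y) and 29 mm thick, one on the floor and one at the top; a web 20 mm thick runs between them, centred on the flange width.


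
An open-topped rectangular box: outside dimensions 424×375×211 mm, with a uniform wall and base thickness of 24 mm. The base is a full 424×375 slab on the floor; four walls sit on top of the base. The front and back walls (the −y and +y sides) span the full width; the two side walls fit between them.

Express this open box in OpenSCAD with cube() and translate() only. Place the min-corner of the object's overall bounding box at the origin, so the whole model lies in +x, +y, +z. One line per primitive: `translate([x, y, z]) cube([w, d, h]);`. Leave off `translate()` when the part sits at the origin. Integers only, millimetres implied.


cube([424, 375, 24]);
translate([0, 0, 24]) cube([424, 24, 187]);
translate([0, 351, 24]) cube([424, 24, 187]);
translate([0, 24, 24]) cube([24, 327, 187]);
translate([400, 24, 24]) cube([24, 327, 187]);


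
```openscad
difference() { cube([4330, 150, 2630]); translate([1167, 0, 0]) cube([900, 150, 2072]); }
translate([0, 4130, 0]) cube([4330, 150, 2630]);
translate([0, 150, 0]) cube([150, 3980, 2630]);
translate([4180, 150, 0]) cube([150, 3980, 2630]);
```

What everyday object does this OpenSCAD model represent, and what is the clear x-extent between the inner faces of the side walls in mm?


A single room. The interior width is 4030 mm.

Four walls enclosing a rectangle with a door in the front wall — a room. Outside width 4330 minus two 150 mm walls gives 4030 mm.


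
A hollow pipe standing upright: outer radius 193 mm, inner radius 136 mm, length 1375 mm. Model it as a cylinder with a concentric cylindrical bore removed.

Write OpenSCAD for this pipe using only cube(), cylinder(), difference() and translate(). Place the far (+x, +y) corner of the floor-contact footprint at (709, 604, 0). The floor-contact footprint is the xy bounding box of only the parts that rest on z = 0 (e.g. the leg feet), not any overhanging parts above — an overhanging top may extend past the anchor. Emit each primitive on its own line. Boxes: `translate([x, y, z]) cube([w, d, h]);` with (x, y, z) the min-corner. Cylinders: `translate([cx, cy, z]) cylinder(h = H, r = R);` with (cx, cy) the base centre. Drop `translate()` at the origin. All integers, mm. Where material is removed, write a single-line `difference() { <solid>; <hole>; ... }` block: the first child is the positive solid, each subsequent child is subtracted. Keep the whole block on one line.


difference() { translate([516, 411, 0]) cylinder(h = 1375, r = 193); translate([516, 411, 0]) cylinder(h = 1375, r = 136); }


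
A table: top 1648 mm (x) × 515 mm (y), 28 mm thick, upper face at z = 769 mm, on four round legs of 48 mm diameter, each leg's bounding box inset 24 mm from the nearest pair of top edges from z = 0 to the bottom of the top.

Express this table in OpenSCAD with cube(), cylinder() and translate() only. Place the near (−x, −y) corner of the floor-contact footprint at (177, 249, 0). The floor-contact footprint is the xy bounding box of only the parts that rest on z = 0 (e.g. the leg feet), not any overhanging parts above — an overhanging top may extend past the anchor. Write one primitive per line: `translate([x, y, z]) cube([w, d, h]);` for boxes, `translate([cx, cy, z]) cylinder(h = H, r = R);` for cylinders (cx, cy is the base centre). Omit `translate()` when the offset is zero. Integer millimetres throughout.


translate([153, 225, 741]) cube([1648, 515, 28]);
translate([201, 273, 0]) cylinder(h = 741, r = 24);
translate([1753, 273, 0]) cylinder(h = 741, r = 24);
translate([201, 692, 0]) cylinder(h = 741, r = 24);
translate([1753, 692, 0]) cylinder(h = 741, r = 24);


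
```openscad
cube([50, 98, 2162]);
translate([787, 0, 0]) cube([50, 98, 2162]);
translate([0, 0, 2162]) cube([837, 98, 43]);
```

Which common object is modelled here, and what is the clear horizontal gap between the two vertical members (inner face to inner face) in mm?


A door frame. The clear opening width is 737 mm.

Two 2162 mm tall posts with a header on top — a door frame. The left jamb is 50 mm wide at x = 0; the right jamb starts at x = 787. The clear opening is 787 − 50 = 737 mm.


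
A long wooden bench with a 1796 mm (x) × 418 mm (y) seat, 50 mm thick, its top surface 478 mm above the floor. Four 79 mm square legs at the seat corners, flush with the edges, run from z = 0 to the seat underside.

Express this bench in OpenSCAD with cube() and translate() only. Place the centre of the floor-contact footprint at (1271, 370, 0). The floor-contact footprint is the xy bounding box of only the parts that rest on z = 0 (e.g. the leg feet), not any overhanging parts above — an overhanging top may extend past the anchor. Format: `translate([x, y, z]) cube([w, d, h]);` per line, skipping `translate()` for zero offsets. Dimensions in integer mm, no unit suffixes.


// leg_h = 478 − 50 = 428
translate([373, 161, 428]) cube([1796, 418, 50]);
translate([373, 161, 0]) cube([79, 79, 428]);
translate([373, 500, 0]) cube([79, 79, 428]);
translate([2090, 161, 0]) cube([79, 79, 428]);
translate([2090, 500, 0]) cube([79, 79, 428]);


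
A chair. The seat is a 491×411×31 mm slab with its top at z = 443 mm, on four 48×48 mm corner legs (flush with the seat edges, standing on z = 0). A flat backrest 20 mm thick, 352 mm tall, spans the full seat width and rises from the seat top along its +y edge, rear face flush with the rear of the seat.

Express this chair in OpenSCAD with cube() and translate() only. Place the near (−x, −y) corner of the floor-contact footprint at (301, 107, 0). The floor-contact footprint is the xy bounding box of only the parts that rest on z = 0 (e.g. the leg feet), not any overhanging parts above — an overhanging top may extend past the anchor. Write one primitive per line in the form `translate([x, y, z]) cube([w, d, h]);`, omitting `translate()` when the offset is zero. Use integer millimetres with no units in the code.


translate([301, 107, 412]) cube([491, 411, 31]);
translate([301, 107, 0]) cube([48, 48, 412]);
translate([744, 107, 0]) cube([48, 48, 412]);
translate([301, 470, 0]) cube([48, 48, 412]);
translate([744, 470, 0]) cube([48, 48, 412]);
translate([301, 498, 443]) cube([491, 20, 352]);


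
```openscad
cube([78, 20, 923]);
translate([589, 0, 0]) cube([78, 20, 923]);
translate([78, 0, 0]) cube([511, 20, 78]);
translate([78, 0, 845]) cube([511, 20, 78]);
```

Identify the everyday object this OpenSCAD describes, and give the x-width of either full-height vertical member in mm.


A picture frame. The border width is 78 mm.

Four thin pieces enclosing a rectangular opening — a picture frame. The two full-height stiles are 923 mm tall; the top rail sits at z = 845 and is 78 mm tall, so the border above the opening is 923 − 845 = 78 mm, matching the stile x-width.


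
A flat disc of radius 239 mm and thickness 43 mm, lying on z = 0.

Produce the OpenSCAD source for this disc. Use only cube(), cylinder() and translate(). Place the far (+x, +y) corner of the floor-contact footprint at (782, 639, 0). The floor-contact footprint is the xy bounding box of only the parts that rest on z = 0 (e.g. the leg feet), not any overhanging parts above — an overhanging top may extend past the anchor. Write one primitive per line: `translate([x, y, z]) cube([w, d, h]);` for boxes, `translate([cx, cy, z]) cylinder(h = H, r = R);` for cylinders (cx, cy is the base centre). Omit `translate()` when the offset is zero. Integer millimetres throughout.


translate([543, 400, 0]) cylinder(h = 43, r = 239);


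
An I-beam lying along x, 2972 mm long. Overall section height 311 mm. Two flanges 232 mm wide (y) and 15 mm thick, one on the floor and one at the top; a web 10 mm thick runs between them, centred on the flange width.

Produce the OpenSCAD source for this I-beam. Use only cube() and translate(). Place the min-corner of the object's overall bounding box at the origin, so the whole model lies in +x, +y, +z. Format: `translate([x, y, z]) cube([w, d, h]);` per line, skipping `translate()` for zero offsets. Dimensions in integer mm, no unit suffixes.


cube([2972, 232, 15]);
translate([0, 111, 15]) cube([2972, 10, 281]);
translate([0, 0, 296]) cube([2972, 232, 15]);


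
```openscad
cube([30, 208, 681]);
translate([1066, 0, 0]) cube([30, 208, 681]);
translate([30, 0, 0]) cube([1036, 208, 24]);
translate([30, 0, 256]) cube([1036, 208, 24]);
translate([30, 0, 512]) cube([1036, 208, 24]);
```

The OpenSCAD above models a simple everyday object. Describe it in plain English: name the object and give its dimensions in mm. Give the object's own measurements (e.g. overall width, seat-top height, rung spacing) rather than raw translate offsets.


An open bookshelf. Two side panels, each 30 mm thick, 208 mm deep and 681 mm tall, stand 1096 mm apart (outside-to-outside). Between them sit 3 shelves, each 24 mm thick and 208 mm deep, spanning the full gap between the sides. The bottom shelf rests on the floor (its underside at z = 0) and the clear gap between one shelf's top and the next shelf's underside is 232 mm.


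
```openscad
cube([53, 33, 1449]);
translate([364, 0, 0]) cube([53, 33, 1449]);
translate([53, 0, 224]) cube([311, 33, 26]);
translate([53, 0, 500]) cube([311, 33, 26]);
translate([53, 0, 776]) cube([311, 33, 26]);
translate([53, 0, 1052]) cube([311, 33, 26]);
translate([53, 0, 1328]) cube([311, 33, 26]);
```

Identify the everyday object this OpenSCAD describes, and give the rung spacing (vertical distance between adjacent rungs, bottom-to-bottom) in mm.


A ladder. The rung spacing is 276 mm.

Two tall 53×33 posts with 5 short bars between them — a ladder. Adjacent rungs sit at z = 224 and z = 500, so the spacing is 500 − 224 = 276 mm.


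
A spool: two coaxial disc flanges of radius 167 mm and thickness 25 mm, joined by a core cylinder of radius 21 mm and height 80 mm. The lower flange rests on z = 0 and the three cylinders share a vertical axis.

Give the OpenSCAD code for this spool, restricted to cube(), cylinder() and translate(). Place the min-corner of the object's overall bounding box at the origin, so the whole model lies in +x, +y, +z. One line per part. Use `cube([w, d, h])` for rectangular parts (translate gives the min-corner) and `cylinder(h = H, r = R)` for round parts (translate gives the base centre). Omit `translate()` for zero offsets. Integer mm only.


translate([167, 167, 0]) cylinder(h = 25, r = 167);
translate([167, 167, 25]) cylinder(h = 80, r = 21);
translate([167, 167, 105]) cylinder(h = 25, r = 167);


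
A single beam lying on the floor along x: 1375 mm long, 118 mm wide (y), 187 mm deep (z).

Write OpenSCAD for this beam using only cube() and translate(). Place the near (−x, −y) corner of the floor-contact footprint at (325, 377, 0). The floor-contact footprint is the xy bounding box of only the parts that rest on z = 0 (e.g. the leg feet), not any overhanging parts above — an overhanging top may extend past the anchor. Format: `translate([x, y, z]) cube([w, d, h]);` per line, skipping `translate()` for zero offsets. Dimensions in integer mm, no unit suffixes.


translate([325, 377, 0]) cube([1375, 118, 187]);


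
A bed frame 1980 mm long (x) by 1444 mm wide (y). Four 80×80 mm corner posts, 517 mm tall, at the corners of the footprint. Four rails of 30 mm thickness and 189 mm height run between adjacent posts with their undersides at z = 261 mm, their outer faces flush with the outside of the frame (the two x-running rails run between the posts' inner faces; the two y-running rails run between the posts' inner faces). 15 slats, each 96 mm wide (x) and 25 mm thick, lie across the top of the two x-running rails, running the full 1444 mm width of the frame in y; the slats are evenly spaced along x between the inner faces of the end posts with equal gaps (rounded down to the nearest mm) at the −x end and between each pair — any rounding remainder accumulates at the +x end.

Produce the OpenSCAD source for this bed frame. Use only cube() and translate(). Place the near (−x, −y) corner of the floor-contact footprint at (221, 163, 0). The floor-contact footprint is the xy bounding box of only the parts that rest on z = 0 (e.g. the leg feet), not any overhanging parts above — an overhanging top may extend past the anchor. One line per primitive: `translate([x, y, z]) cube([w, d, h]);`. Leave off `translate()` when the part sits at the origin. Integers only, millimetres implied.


translate([221, 163, 0]) cube([80, 80, 517]);
translate([221, 1527, 0]) cube([80, 80, 517]);
translate([2121, 163, 0]) cube([80, 80, 517]);
translate([2121, 1527, 0]) cube([80, 80, 517]);
translate([301, 163, 261]) cube([1820, 30, 189]);
translate([301, 1577, 261]) cube([1820, 30, 189]);
translate([221, 243, 261]) cube([30, 1284, 189]);
translate([2171, 243, 261]) cube([30, 1284, 189]);
translate([324, 163, 450]) cube([96, 1444, 25]);
translate([443, 163, 450]) cube([96, 1444, 25]);
translate([562, 163, 450]) cube([96, 1444, 25]);
translate([681, 163, 450]) cube([96, 1444, 25]);
translate([800, 163, 450]) cube([96, 1444, 25]);
translate([919, 163, 450]) cube([96, 1444, 25]);
translate([1038, 163, 450]) cube([96, 1444, 25]);
translate([1157, 163, 450]) cube([96, 1444, 25]);
translate([1276, 163, 450]) cube([96, 1444, 25]);
translate([1395, 163, 450]) cube([96, 1444, 25]);
translate([1514, 163, 450]) cube([96, 1444, 25]);
translate([1633, 163, 450]) cube([96, 1444, 25]);
translate([1752, 163, 450]) cube([96, 1444, 25]);
translate([1871, 163, 450]) cube([96, 1444, 25]);
translate([1990, 163, 450]) cube([96, 1444, 25]);


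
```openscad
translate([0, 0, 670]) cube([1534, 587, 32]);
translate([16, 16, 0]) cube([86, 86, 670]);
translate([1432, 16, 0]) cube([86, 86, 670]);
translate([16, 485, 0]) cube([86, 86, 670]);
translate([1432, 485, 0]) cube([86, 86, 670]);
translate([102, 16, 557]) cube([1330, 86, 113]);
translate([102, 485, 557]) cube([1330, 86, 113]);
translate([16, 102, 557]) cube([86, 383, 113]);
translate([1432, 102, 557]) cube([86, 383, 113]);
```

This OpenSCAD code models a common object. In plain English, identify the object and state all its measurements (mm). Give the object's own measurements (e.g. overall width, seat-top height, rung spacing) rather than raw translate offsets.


A table: top 1534 mm (x) × 587 mm (y), 32 mm thick, upper face at z = 702 mm, on four 86×86 mm square legs, each inset 16 mm from the nearest pair of top edges from z = 0 to the bottom of the top. Four apron rails, 86 mm thick and 113 mm tall, run between adjacent legs with their top edges flush with the underside of the top and their outer faces flush with the legs' outer faces.


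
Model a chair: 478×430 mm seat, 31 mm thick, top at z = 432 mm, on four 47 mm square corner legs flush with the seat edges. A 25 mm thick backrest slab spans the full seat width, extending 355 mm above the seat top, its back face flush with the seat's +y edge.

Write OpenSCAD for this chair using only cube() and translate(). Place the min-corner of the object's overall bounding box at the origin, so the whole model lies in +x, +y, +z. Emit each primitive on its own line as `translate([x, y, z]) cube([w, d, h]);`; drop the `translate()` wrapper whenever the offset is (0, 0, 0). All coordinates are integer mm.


translate([0, 0, 401]) cube([478, 430, 31]);
cube([47, 47, 401]);
translate([431, 0, 0]) cube([47, 47, 401]);
translate([0, 383, 0]) cube([47, 47, 401]);
translate([431, 383, 0]) cube([47, 47, 401]);
translate([0, 405, 432]) cube([478, 25, 355]);


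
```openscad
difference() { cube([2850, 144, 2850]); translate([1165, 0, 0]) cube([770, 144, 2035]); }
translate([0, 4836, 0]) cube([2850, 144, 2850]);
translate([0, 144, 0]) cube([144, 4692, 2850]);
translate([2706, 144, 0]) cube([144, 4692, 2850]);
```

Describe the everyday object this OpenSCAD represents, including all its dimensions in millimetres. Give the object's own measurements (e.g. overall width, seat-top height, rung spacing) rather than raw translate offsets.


A single room: four walls, each 2850 mm tall and 144 mm thick, enclosing an outside footprint 2850×4980 mm (x × y), no floor or roof. The front and back walls (−y and +y sides) run the full x-width; the side walls fit between their inner faces. A door opening 770 mm wide and 2035 mm tall is cut through the front wall from the floor up, its −x edge 1165 mm from the wall's −x end.


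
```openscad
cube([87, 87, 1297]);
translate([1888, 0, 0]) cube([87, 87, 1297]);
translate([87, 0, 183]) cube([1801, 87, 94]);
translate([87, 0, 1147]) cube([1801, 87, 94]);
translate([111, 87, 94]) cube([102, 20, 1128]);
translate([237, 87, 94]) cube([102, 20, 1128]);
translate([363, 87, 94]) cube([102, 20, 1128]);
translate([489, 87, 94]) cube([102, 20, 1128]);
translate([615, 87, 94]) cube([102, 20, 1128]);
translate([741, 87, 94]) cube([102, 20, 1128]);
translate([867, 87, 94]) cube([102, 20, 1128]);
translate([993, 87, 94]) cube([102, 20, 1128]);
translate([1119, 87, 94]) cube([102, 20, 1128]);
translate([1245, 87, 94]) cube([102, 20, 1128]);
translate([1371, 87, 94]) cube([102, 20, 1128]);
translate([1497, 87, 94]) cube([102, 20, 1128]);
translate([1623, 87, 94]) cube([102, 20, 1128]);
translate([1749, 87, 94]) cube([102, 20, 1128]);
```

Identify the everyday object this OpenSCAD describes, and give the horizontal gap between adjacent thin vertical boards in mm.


A fence section. The picket gap is 24 mm.

Two posts, two rails, 14 pickets — a fence section. Span 1801 mm holds 14 pickets of 102 mm with 15 equal gaps: ⌊(1801 − 14·102) / 15⌋ = 24 mm.


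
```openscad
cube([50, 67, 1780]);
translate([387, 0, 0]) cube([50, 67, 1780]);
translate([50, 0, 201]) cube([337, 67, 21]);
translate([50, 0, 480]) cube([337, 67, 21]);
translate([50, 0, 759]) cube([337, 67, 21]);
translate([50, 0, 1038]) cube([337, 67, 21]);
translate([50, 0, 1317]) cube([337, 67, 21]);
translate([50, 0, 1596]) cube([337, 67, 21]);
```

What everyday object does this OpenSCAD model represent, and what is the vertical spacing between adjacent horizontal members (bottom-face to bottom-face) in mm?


A ladder. The rung spacing is 279 mm.

Two tall 50×67 posts with 6 short bars between them — a ladder. Adjacent rungs sit at z = 201 and z = 480, so the spacing is 480 − 201 = 279 mm.
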